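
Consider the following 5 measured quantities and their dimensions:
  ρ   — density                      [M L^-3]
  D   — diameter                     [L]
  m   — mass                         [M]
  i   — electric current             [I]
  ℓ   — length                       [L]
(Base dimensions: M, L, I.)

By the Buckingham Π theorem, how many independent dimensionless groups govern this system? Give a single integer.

2

Exponent matrix [M,L,I] × [ρ,D,m,i,ℓ]:
  M: [ 1  0  1  0  0]
  L: [-3  1  0  0  1]
  I: [ 0  0  0  1  0]
RREF → pivots at {ρ,D,i} ⇒ r = 3
Π count = n − r = 5 − 3 = 2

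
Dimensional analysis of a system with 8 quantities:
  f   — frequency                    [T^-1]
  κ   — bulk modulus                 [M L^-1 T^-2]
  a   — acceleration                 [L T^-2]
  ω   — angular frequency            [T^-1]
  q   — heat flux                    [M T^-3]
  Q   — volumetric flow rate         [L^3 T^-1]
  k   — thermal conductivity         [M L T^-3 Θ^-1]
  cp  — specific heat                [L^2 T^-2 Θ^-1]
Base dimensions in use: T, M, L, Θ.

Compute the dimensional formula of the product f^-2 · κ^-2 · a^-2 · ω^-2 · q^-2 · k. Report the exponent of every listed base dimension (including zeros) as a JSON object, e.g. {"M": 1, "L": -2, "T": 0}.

Write exponents as rows T,M,L,Θ / cols f,κ,a,ω,q,Q,k,cp:
  T: [-1 -2 -2 -1 -3 -1 -3 -2]
  M: [ 0  1  0  0  1  0  1  0]
  L: [ 0 -1  1  0  0  3  1  2]
  Θ: [ 0  0  0  0  0  0 -1 -1]
  [T]: (-2)·-1+(-2)·-2+(-2)·-2+(-2)·-1+(-2)·-3+(1)·-3 = 15
  [M]: (-2)·0+(-2)·1+(-2)·0+(-2)·0+(-2)·1+(1)·1 = -3
  [L]: (-2)·0+(-2)·-1+(-2)·1+(-2)·0+(-2)·0+(1)·1 = 1
  [Θ]: (-2)·0+(-2)·0+(-2)·0+(-2)·0+(-2)·0+(1)·-1 = -1
⇒ T^15 M^-3 L Θ^-1

{"T": 15, "M": -3, "L": 1, "Θ": -1}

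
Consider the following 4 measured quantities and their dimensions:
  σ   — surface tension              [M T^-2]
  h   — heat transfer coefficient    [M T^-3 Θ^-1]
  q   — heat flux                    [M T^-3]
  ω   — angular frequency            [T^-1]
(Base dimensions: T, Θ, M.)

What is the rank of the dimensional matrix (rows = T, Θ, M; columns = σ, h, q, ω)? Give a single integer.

3

Write exponents as rows T,Θ,M / cols σ,h,q,ω:
  T: [-2 -3 -3 -1]
  Θ: [ 0 -1  0  0]
  M: [ 1  1  1  0]
Row reduction gives pivot columns σ,h,q; rank = 3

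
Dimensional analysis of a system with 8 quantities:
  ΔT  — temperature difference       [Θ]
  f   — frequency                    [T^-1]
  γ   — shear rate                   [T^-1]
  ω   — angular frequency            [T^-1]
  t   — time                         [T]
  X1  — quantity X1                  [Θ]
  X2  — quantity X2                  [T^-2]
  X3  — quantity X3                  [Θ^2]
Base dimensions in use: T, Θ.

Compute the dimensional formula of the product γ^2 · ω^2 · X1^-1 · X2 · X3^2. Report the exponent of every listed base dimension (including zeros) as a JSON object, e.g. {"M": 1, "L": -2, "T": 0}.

{"T": -6, "Θ": 3}

Exponent matrix [T,Θ] × [ΔT,f,γ,ω,t,X1,X2,X3]:
  T: [ 0 -1 -1 -1  1  0 -2  0]
  Θ: [ 1  0  0  0  0  1  0  2]
  [T]: (2)·-1+(2)·-1+(-1)·0+(1)·-2+(2)·0 = -6
  [Θ]: (2)·0+(2)·0+(-1)·1+(1)·0+(2)·2 = 3
⇒ T^-6 Θ^3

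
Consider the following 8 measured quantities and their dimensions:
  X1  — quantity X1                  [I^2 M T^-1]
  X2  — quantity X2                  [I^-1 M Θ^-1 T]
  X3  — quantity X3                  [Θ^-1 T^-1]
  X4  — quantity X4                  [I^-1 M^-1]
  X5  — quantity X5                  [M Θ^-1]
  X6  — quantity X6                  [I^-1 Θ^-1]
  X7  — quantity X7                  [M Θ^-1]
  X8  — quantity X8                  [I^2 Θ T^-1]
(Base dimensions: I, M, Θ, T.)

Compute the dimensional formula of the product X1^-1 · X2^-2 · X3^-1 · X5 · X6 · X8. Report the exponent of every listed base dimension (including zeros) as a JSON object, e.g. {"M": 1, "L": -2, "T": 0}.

Exponent matrix [I,M,Θ,T] × [X1,X2,X3,X4,X5,X6,X7,X8]:
  I: [ 2 -1  0 -1  0 -1  0  2]
  M: [ 1  1  0 -1  1  0  1  0]
  Θ: [ 0 -1 -1  0 -1 -1 -1  1]
  T: [-1  1 -1  0  0  0  0 -1]
  [I]: (-1)·2+(-2)·-1+(-1)·0+(1)·0+(1)·-1+(1)·2 = 1
  [M]: (-1)·1+(-2)·1+(-1)·0+(1)·1+(1)·0+(1)·0 = -2
  [Θ]: (-1)·0+(-2)·-1+(-1)·-1+(1)·-1+(1)·-1+(1)·1 = 2
  [T]: (-1)·-1+(-2)·1+(-1)·-1+(1)·0+(1)·0+(1)·-1 = -1
⇒ I M^-2 Θ^2 T^-1

{"I": 1, "M": -2, "Θ": 2, "T": -1}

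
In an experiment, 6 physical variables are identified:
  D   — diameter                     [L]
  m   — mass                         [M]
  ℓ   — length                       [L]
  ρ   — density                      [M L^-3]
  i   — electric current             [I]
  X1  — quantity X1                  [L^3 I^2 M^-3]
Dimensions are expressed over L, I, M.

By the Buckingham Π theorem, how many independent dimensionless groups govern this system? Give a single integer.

3

Exponent matrix [L,I,M] × [D,m,ℓ,ρ,i,X1]:
  L: [ 1  0  1 -3  0  3]
  I: [ 0  0  0  0  1  2]
  M: [ 0  1  0  1  0 -3]
RREF → pivots at {D,m,i} ⇒ r = 3
6 vars − rank 3 = 3 Π groups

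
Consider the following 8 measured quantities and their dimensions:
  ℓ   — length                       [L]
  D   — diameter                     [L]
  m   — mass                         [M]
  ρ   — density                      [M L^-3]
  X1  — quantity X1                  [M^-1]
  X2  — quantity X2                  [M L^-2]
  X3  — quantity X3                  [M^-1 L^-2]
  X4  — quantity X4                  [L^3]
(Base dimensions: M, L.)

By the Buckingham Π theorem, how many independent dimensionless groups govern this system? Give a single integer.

6

Dimensional matrix (M×L by ℓ×D×m×ρ×X1×X2×X3×X4):
  M: [ 0  0  1  1 -1  1 -1  0]
  L: [ 1  1  0 -3  0 -2 -2  3]
Echelon form has 2 nonzero rows (pivots: ℓ,m)
8 vars − rank 2 = 6 Π groups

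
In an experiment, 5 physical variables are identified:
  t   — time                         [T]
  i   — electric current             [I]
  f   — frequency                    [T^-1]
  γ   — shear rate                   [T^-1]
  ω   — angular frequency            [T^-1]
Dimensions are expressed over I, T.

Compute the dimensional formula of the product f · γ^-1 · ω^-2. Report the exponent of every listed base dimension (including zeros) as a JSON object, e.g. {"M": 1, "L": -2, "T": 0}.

Exponent matrix [I,T] × [t,i,f,γ,ω]:
  I: [ 0  1  0  0  0]
  T: [ 1  0 -1 -1 -1]
  [I]: (1)·0+(-1)·0+(-2)·0 = 0
  [T]: (1)·-1+(-1)·-1+(-2)·-1 = 2
⇒ T^2

{"I": 0, "T": 2}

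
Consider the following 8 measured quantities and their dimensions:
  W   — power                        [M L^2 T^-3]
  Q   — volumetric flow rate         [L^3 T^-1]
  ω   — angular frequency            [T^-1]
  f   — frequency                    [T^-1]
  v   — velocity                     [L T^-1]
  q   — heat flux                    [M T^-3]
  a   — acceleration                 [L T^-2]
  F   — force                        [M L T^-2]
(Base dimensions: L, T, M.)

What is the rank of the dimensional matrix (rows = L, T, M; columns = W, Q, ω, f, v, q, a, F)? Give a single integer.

3

Exponent matrix [L,T,M] × [W,Q,ω,f,v,q,a,F]:
  L: [ 2  3  0  0  1  0  1  1]
  T: [-3 -1 -1 -1 -1 -3 -2 -2]
  M: [ 1  0  0  0  0  1  0  1]
Echelon form has 3 nonzero rows (pivots: W,Q,ω)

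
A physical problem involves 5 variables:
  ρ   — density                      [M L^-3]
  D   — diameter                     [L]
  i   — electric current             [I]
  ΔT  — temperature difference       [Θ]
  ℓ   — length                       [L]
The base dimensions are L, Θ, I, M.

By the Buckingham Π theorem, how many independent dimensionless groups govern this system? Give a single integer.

1

Exponent matrix [L,Θ,I,M] × [ρ,D,i,ΔT,ℓ]:
  L: [-3  1  0  0  1]
  Θ: [ 0  0  0  1  0]
  I: [ 0  0  1  0  0]
  M: [ 1  0  0  0  0]
RREF → pivots at {ρ,D,i,ΔT} ⇒ r = 4
Π count = n − r = 5 − 4 = 1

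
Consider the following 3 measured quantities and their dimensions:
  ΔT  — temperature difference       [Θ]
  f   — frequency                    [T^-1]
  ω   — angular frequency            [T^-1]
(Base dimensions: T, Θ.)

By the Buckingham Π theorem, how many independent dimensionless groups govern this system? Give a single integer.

1

Write exponents as rows T,Θ / cols ΔT,f,ω:
  T: [ 0 -1 -1]
  Θ: [ 1  0  0]
Echelon form has 2 nonzero rows (pivots: ΔT,f)
3 vars − rank 2 = 1 Π group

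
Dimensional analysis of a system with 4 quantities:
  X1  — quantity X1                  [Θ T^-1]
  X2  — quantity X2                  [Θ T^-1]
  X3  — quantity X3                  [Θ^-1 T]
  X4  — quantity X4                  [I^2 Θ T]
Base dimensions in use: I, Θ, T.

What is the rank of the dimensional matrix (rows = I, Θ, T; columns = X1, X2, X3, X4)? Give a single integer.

Exponent matrix [I,Θ,T] × [X1,X2,X3,X4]:
  I: [ 0  0  0  2]
  Θ: [ 1  1 -1  1]
  T: [-1 -1  1  1]
Row reduction gives pivot columns X1,X4; rank = 2

2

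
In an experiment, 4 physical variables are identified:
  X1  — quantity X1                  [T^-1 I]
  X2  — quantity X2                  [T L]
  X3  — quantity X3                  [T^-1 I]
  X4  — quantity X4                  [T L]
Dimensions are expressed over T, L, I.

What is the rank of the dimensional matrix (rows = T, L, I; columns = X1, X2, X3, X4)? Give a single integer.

2

Dimensional matrix (T×L×I by X1×X2×X3×X4):
  T: [-1  1 -1  1]
  L: [ 0  1  0  1]
  I: [ 1  0  1  0]
Row reduction gives pivot columns X1,X2; rank = 2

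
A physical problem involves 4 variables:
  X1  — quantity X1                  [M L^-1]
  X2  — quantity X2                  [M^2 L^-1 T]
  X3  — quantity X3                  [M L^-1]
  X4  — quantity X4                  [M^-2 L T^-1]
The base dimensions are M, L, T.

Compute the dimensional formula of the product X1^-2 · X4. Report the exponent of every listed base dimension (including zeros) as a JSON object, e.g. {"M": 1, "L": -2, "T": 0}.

{"M": -4, "L": 3, "T": -1}

Write exponents as rows M,L,T / cols X1,X2,X3,X4:
  M: [ 1  2  1 -2]
  L: [-1 -1 -1  1]
  T: [ 0  1  0 -1]
  [M]: (-2)·1+(1)·-2 = -4
  [L]: (-2)·-1+(1)·1 = 3
  [T]: (-2)·0+(1)·-1 = -1
⇒ M^-4 L^3 T^-1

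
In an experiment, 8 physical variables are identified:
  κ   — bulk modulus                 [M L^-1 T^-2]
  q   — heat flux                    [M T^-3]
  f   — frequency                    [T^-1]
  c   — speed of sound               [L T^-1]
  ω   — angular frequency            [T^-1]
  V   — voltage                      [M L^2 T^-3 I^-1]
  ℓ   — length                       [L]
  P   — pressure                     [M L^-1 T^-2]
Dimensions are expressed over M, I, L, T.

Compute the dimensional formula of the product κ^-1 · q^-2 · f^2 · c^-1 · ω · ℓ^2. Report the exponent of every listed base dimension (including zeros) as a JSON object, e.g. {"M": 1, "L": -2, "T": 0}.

Write exponents as rows M,I,L,T / cols κ,q,f,c,ω,V,ℓ,P:
  M: [ 1  1  0  0  0  1  0  1]
  I: [ 0  0  0  0  0 -1  0  0]
  L: [-1  0  0  1  0  2  1 -1]
  T: [-2 -3 -1 -1 -1 -3  0 -2]
  [M]: (-1)·1+(-2)·1+(2)·0+(-1)·0+(1)·0+(2)·0 = -3
  [I]: (-1)·0+(-2)·0+(2)·0+(-1)·0+(1)·0+(2)·0 = 0
  [L]: (-1)·-1+(-2)·0+(2)·0+(-1)·1+(1)·0+(2)·1 = 2
  [T]: (-1)·-2+(-2)·-3+(2)·-1+(-1)·-1+(1)·-1+(2)·0 = 6
⇒ M^-3 L^2 T^6

{"M": -3, "I": 0, "L": 2, "T": 6}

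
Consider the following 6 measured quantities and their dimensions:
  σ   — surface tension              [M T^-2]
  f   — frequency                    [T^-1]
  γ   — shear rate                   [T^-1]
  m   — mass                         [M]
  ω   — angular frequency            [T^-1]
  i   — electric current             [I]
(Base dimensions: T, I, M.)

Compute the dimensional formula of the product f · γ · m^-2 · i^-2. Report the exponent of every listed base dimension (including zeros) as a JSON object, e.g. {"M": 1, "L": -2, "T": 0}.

{"T": -2, "I": -2, "M": -2}

Dimensional matrix (T×I×M by σ×f×γ×m×ω×i):
  T: [-2 -1 -1  0 -1  0]
  I: [ 0  0  0  0  0  1]
  M: [ 1  0  0  1  0  0]
  [T]: (1)·-1+(1)·-1+(-2)·0+(-2)·0 = -2
  [I]: (1)·0+(1)·0+(-2)·0+(-2)·1 = -2
  [M]: (1)·0+(1)·0+(-2)·1+(-2)·0 = -2
⇒ T^-2 I^-2 M^-2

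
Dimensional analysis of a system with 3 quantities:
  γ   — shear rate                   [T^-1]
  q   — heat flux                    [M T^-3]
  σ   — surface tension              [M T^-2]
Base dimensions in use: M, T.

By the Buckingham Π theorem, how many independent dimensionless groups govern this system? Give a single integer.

Write exponents as rows M,T / cols γ,q,σ:
  M: [ 0  1  1]
  T: [-1 -3 -2]
Row reduction gives pivot columns γ,q; rank = 2
3 vars − rank 2 = 1 Π group

1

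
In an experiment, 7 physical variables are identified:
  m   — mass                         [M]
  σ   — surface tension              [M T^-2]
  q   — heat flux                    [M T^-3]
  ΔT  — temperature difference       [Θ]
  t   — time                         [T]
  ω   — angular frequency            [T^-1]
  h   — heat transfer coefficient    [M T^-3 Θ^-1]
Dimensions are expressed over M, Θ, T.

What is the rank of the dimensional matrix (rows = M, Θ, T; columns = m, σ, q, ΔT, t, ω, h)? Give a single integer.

3

Write exponents as rows M,Θ,T / cols m,σ,q,ΔT,t,ω,h:
  M: [ 1  1  1  0  0  0  1]
  Θ: [ 0  0  0  1  0  0 -1]
  T: [ 0 -2 -3  0  1 -1 -3]
RREF → pivots at {m,σ,ΔT} ⇒ r = 3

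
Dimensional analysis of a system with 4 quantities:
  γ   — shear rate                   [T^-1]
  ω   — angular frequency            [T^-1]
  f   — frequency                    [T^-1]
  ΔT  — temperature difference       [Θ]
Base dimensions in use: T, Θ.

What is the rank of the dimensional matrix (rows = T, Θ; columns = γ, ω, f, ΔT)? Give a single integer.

Dimensional matrix (T×Θ by γ×ω×f×ΔT):
  T: [-1 -1 -1  0]
  Θ: [ 0  0  0  1]
RREF → pivots at {γ,ΔT} ⇒ r = 2

2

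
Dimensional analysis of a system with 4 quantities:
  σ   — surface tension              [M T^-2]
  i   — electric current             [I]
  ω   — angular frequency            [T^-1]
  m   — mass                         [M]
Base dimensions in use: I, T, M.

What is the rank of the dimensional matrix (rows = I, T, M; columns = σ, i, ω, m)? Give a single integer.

3

Write exponents as rows I,T,M / cols σ,i,ω,m:
  I: [ 0  1  0  0]
  T: [-2  0 -1  0]
  M: [ 1  0  0  1]
RREF → pivots at {σ,i,ω} ⇒ r = 3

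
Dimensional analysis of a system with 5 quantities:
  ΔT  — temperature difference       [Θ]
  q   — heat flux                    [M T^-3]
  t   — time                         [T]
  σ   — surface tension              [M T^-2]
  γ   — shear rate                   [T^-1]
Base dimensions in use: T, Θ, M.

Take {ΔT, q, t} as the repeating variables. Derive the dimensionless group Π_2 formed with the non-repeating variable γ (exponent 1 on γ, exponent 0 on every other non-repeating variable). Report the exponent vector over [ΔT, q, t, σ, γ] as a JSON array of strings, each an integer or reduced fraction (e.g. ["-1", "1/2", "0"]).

["0", "0", "1", "0", "1"]

Write exponents as rows T,Θ,M / cols ΔT,q,t,σ,γ:
  T: [ 0 -3  1 -2 -1]
  Θ: [ 1  0  0  0  0]
  M: [ 0  1  0  1  0]
RREF → pivots at {ΔT,q,t} ⇒ r = 3
Repeat: ΔT,q,t; free: σ,γ
RREF:
  r0: [   1    0    0    0    0]
  r1: [   0    1    0    1    0]
  r2: [   0    0    1    1   -1]
Fix exponent of γ at 1, σ at 0; solve each RREF row for its pivot's exponent:
  r0: exp(ΔT) + (0)·1 = 0 ⇒ exp(ΔT) = 0
  r1: exp(q) + (0)·1 = 0 ⇒ exp(q) = 0
  r2: exp(t) + (-1)·1 = 0 ⇒ exp(t) = 1
Π_2 = t · γ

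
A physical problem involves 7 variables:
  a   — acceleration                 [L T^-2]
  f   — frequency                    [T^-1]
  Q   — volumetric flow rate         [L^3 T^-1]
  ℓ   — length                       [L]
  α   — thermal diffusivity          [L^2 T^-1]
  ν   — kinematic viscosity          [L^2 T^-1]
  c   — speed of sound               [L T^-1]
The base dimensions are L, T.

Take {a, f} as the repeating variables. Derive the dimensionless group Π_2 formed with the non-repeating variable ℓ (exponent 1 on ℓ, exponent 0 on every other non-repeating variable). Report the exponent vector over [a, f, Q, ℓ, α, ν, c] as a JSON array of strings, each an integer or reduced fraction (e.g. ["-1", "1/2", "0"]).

Dimensional matrix (L×T by a×f×Q×ℓ×α×ν×c):
  L: [ 1  0  3  1  2  2  1]
  T: [-2 -1 -1  0 -1 -1 -1]
RREF → pivots at {a,f} ⇒ r = 2
Repeat: a,f; free: Q,ℓ,α,ν,c
RREF:
  r0: [   1    0    3    1    2    2    1]
  r1: [   0    1   -5   -2   -3   -3   -1]
Fix exponent of ℓ at 1, Q at 0, α at 0, ν at 0, c at 0; solve each RREF row for its pivot's exponent:
  r0: exp(a) + (1)·1 = 0 ⇒ exp(a) = -1
  r1: exp(f) + (-2)·1 = 0 ⇒ exp(f) = 2
Π_2 = a^-1 · f^2 · ℓ

["-1", "2", "0", "1", "0", "0", "0"]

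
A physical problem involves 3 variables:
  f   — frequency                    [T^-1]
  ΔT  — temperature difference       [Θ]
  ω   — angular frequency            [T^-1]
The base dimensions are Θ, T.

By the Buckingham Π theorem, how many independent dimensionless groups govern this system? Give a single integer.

1

Exponent matrix [Θ,T] × [f,ΔT,ω]:
  Θ: [ 0  1  0]
  T: [-1  0 -1]
RREF → pivots at {f,ΔT} ⇒ r = 2
3 vars − rank 2 = 1 Π group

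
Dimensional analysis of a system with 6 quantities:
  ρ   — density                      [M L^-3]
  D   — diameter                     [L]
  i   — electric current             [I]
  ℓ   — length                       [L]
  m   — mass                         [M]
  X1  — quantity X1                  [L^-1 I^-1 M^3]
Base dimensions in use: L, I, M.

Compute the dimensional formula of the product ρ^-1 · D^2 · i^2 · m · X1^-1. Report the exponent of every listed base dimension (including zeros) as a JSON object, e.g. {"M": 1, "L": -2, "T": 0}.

Dimensional matrix (L×I×M by ρ×D×i×ℓ×m×X1):
  L: [-3  1  0  1  0 -1]
  I: [ 0  0  1  0  0 -1]
  M: [ 1  0  0  0  1  3]
  [L]: (-1)·-3+(2)·1+(2)·0+(1)·0+(-1)·-1 = 6
  [I]: (-1)·0+(2)·0+(2)·1+(1)·0+(-1)·-1 = 3
  [M]: (-1)·1+(2)·0+(2)·0+(1)·1+(-1)·3 = -3
⇒ L^6 I^3 M^-3

{"L": 6, "I": 3, "M": -3}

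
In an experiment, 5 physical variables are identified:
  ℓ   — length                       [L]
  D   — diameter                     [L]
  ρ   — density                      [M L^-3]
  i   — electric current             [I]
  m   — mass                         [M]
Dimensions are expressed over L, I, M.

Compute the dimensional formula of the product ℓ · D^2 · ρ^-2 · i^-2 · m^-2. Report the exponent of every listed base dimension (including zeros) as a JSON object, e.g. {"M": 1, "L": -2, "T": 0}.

Dimensional matrix (L×I×M by ℓ×D×ρ×i×m):
  L: [ 1  1 -3  0  0]
  I: [ 0  0  0  1  0]
  M: [ 0  0  1  0  1]
  [L]: (1)·1+(2)·1+(-2)·-3+(-2)·0+(-2)·0 = 9
  [I]: (1)·0+(2)·0+(-2)·0+(-2)·1+(-2)·0 = -2
  [M]: (1)·0+(2)·0+(-2)·1+(-2)·0+(-2)·1 = -4
⇒ L^9 I^-2 M^-4

{"L": 9, "I": -2, "M": -4}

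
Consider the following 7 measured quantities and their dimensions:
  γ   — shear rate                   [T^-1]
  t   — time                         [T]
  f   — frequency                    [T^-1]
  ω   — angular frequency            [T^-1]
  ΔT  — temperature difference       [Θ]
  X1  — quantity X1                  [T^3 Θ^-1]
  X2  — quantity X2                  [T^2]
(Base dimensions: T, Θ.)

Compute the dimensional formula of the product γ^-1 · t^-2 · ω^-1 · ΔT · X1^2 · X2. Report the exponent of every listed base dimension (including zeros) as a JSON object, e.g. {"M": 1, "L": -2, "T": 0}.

Exponent matrix [T,Θ] × [γ,t,f,ω,ΔT,X1,X2]:
  T: [-1  1 -1 -1  0  3  2]
  Θ: [ 0  0  0  0  1 -1  0]
  [T]: (-1)·-1+(-2)·1+(-1)·-1+(1)·0+(2)·3+(1)·2 = 8
  [Θ]: (-1)·0+(-2)·0+(-1)·0+(1)·1+(2)·-1+(1)·0 = -1
⇒ T^8 Θ^-1

{"T": 8, "Θ": -1}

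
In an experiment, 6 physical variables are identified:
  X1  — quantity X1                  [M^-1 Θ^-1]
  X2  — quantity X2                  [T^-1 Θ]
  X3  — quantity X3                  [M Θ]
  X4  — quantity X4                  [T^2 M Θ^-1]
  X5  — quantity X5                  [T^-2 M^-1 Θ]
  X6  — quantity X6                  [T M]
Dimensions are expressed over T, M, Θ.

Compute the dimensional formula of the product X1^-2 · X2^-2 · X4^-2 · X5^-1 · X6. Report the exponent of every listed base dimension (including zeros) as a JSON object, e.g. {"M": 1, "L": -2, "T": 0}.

{"T": 1, "M": 2, "Θ": 1}

Write exponents as rows T,M,Θ / cols X1,X2,X3,X4,X5,X6:
  T: [ 0 -1  0  2 -2  1]
  M: [-1  0  1  1 -1  1]
  Θ: [-1  1  1 -1  1  0]
  [T]: (-2)·0+(-2)·-1+(-2)·2+(-1)·-2+(1)·1 = 1
  [M]: (-2)·-1+(-2)·0+(-2)·1+(-1)·-1+(1)·1 = 2
  [Θ]: (-2)·-1+(-2)·1+(-2)·-1+(-1)·1+(1)·0 = 1
⇒ T M^2 Θ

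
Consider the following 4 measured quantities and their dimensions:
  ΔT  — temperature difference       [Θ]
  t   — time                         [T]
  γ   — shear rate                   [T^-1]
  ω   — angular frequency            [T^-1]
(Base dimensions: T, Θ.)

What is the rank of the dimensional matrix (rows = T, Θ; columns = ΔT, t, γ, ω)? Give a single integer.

2

Exponent matrix [T,Θ] × [ΔT,t,γ,ω]:
  T: [ 0  1 -1 -1]
  Θ: [ 1  0  0  0]
Echelon form has 2 nonzero rows (pivots: ΔT,t)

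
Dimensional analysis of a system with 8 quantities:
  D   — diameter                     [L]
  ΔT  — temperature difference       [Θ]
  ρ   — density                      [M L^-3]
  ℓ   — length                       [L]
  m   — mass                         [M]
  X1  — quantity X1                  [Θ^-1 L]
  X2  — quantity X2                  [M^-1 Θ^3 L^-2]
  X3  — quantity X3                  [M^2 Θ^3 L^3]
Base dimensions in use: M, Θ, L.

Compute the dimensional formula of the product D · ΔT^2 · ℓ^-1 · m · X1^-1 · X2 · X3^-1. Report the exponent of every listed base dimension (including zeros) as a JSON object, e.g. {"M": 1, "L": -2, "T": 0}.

Dimensional matrix (M×Θ×L by D×ΔT×ρ×ℓ×m×X1×X2×X3):
  M: [ 0  0  1  0  1  0 -1  2]
  Θ: [ 0  1  0  0  0 -1  3  3]
  L: [ 1  0 -3  1  0  1 -2  3]
  [M]: (1)·0+(2)·0+(-1)·0+(1)·1+(-1)·0+(1)·-1+(-1)·2 = -2
  [Θ]: (1)·0+(2)·1+(-1)·0+(1)·0+(-1)·-1+(1)·3+(-1)·3 = 3
  [L]: (1)·1+(2)·0+(-1)·1+(1)·0+(-1)·1+(1)·-2+(-1)·3 = -6
⇒ M^-2 Θ^3 L^-6

{"M": -2, "Θ": 3, "L": -6}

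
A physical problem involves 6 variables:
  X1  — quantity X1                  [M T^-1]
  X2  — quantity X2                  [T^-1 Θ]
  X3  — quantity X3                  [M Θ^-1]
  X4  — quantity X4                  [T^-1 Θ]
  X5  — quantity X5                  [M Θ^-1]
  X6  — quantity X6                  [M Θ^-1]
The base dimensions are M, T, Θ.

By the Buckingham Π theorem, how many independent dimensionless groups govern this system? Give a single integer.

4

Write exponents as rows M,T,Θ / cols X1,X2,X3,X4,X5,X6:
  M: [ 1  0  1  0  1  1]
  T: [-1 -1  0 -1  0  0]
  Θ: [ 0  1 -1  1 -1 -1]
Echelon form has 2 nonzero rows (pivots: X1,X2)
6 vars − rank 2 = 4 Π groups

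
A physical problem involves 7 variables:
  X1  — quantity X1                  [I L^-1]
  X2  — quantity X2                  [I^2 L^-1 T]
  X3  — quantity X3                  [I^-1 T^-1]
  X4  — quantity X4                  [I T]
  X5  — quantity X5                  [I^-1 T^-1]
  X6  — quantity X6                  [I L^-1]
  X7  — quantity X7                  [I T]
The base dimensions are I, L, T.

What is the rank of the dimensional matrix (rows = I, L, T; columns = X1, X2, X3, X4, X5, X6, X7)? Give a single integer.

2

Dimensional matrix (I×L×T by X1×X2×X3×X4×X5×X6×X7):
  I: [ 1  2 -1  1 -1  1  1]
  L: [-1 -1  0  0  0 -1  0]
  T: [ 0  1 -1  1 -1  0  1]
Echelon form has 2 nonzero rows (pivots: X1,X2)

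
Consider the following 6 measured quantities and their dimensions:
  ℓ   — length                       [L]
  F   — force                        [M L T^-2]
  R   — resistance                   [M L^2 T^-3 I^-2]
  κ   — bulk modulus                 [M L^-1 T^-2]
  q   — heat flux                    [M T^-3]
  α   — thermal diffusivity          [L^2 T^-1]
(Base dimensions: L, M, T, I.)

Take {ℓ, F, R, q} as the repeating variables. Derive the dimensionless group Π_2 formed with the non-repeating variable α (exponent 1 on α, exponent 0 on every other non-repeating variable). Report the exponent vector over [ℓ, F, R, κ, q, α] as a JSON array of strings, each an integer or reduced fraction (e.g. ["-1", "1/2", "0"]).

["-3", "1", "0", "0", "-1", "1"]

Write exponents as rows L,M,T,I / cols ℓ,F,R,κ,q,α:
  L: [ 1  1  2 -1  0  2]
  M: [ 0  1  1  1  1  0]
  T: [ 0 -2 -3 -2 -3 -1]
  I: [ 0  0 -2  0  0  0]
Echelon form has 4 nonzero rows (pivots: ℓ,F,R,q)
Repeat: ℓ,F,R,q; free: κ,α
RREF:
  r0: [   1    0    0   -2    0    3]
  r1: [   0    1    0    1    0   -1]
  r2: [   0    0    1    0    0    0]
  r3: [   0    0    0    0    1    1]
Fix exponent of α at 1, κ at 0; solve each RREF row for its pivot's exponent:
  r0: exp(ℓ) + (3)·1 = 0 ⇒ exp(ℓ) = -3
  r1: exp(F) + (-1)·1 = 0 ⇒ exp(F) = 1
  r2: exp(R) + (0)·1 = 0 ⇒ exp(R) = 0
  r3: exp(q) + (1)·1 = 0 ⇒ exp(q) = -1
Π_2 = ℓ^-3 · F · q^-1 · α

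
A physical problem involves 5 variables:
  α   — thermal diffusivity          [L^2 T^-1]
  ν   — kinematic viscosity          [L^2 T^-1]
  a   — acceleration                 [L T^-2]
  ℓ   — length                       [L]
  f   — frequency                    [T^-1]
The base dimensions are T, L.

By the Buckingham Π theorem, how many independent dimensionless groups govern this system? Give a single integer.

3

Dimensional matrix (T×L by α×ν×a×ℓ×f):
  T: [-1 -1 -2  0 -1]
  L: [ 2  2  1  1  0]
Row reduction gives pivot columns α,a; rank = 2
n=5, r=2 ⇒ 3 dimensionless groups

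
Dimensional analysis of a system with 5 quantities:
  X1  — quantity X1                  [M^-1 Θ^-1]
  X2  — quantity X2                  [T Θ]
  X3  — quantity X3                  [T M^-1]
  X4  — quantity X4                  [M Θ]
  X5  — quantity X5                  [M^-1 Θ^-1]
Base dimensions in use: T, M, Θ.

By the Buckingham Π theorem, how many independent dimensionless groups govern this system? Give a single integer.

3

Write exponents as rows T,M,Θ / cols X1,X2,X3,X4,X5:
  T: [ 0  1  1  0  0]
  M: [-1  0 -1  1 -1]
  Θ: [-1  1  0  1 -1]
Echelon form has 2 nonzero rows (pivots: X1,X2)
Π count = n − r = 5 − 2 = 3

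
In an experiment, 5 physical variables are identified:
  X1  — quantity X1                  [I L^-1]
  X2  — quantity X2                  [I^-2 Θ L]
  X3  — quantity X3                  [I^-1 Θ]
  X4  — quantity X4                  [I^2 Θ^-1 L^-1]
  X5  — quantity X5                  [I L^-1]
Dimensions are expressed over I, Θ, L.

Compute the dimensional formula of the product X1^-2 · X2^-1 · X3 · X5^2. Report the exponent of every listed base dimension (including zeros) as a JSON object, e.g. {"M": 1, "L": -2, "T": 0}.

{"I": 1, "Θ": 0, "L": -1}

Dimensional matrix (I×Θ×L by X1×X2×X3×X4×X5):
  I: [ 1 -2 -1  2  1]
  Θ: [ 0  1  1 -1  0]
  L: [-1  1  0 -1 -1]
  [I]: (-2)·1+(-1)·-2+(1)·-1+(2)·1 = 1
  [Θ]: (-2)·0+(-1)·1+(1)·1+(2)·0 = 0
  [L]: (-2)·-1+(-1)·1+(1)·0+(2)·-1 = -1
⇒ I L^-1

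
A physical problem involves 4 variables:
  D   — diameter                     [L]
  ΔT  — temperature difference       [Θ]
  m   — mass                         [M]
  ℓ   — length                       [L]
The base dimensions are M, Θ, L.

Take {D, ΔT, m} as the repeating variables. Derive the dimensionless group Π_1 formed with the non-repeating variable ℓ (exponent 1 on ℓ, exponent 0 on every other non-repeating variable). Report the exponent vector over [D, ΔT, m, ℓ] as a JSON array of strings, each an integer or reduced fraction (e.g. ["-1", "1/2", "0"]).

["-1", "0", "0", "1"]

Exponent matrix [M,Θ,L] × [D,ΔT,m,ℓ]:
  M: [ 0  0  1  0]
  Θ: [ 0  1  0  0]
  L: [ 1  0  0  1]
RREF → pivots at {D,ΔT,m} ⇒ r = 3
Pivot set = {D,ΔT,m}, free = {ℓ}
RREF:
  r0: [   1    0    0    1]
  r1: [   0    1    0    0]
  r2: [   0    0    1    0]
Fix exponent of ℓ at 1; solve each RREF row for its pivot's exponent:
  r0: exp(D) + (1)·1 = 0 ⇒ exp(D) = -1
  r1: exp(ΔT) + (0)·1 = 0 ⇒ exp(ΔT) = 0
  r2: exp(m) + (0)·1 = 0 ⇒ exp(m) = 0
Π_1 = D^-1 · ℓ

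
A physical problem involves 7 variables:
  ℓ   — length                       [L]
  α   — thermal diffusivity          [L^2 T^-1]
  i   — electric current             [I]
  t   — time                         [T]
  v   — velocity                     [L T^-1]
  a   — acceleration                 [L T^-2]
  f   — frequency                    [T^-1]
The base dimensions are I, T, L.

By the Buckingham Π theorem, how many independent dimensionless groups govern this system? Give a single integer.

Dimensional matrix (I×T×L by ℓ×α×i×t×v×a×f):
  I: [ 0  0  1  0  0  0  0]
  T: [ 0 -1  0  1 -1 -2 -1]
  L: [ 1  2  0  0  1  1  0]
Echelon form has 3 nonzero rows (pivots: ℓ,α,i)
Π count = n − r = 7 − 3 = 4

4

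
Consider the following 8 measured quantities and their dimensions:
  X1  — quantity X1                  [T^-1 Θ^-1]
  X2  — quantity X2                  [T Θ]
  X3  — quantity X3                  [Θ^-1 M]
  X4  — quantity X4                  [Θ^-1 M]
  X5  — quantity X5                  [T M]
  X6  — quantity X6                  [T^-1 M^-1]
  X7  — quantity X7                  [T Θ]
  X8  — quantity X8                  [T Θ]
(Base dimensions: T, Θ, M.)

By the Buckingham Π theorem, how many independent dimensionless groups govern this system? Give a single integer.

6

Exponent matrix [T,Θ,M] × [X1,X2,X3,X4,X5,X6,X7,X8]:
  T: [-1  1  0  0  1 -1  1  1]
  Θ: [-1  1 -1 -1  0  0  1  1]
  M: [ 0  0  1  1  1 -1  0  0]
Row reduction gives pivot columns X1,X3; rank = 2
Π count = n − r = 8 − 2 = 6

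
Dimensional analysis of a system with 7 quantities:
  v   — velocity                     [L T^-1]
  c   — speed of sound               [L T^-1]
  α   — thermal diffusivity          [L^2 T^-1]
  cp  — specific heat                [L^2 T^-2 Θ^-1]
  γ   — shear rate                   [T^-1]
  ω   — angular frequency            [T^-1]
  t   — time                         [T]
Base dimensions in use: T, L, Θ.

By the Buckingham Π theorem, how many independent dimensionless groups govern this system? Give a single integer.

Exponent matrix [T,L,Θ] × [v,c,α,cp,γ,ω,t]:
  T: [-1 -1 -1 -2 -1 -1  1]
  L: [ 1  1  2  2  0  0  0]
  Θ: [ 0  0  0 -1  0  0  0]
Row reduction gives pivot columns v,α,cp; rank = 3
Π count = n − r = 7 − 3 = 4

4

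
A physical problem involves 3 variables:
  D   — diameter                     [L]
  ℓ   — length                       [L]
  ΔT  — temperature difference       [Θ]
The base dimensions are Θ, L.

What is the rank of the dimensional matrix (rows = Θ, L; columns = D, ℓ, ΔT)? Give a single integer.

2

Exponent matrix [Θ,L] × [D,ℓ,ΔT]:
  Θ: [ 0  0  1]
  L: [ 1  1  0]
Echelon form has 2 nonzero rows (pivots: D,ΔT)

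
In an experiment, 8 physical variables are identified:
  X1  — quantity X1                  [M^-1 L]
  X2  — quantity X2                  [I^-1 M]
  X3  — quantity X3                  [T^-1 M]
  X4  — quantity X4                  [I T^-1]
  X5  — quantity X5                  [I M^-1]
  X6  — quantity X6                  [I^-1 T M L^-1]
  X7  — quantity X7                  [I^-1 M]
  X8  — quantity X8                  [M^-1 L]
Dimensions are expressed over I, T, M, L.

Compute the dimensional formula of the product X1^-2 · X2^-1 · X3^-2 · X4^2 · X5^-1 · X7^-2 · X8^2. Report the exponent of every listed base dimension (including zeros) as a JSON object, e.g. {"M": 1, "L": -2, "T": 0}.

Dimensional matrix (I×T×M×L by X1×X2×X3×X4×X5×X6×X7×X8):
  I: [ 0 -1  0  1  1 -1 -1  0]
  T: [ 0  0 -1 -1  0  1  0  0]
  M: [-1  1  1  0 -1  1  1 -1]
  L: [ 1  0  0  0  0 -1  0  1]
  [I]: (-2)·0+(-1)·-1+(-2)·0+(2)·1+(-1)·1+(-2)·-1+(2)·0 = 4
  [T]: (-2)·0+(-1)·0+(-2)·-1+(2)·-1+(-1)·0+(-2)·0+(2)·0 = 0
  [M]: (-2)·-1+(-1)·1+(-2)·1+(2)·0+(-1)·-1+(-2)·1+(2)·-1 = -4
  [L]: (-2)·1+(-1)·0+(-2)·0+(2)·0+(-1)·0+(-2)·0+(2)·1 = 0
⇒ I^4 M^-4

{"I": 4, "T": 0, "M": -4, "L": 0}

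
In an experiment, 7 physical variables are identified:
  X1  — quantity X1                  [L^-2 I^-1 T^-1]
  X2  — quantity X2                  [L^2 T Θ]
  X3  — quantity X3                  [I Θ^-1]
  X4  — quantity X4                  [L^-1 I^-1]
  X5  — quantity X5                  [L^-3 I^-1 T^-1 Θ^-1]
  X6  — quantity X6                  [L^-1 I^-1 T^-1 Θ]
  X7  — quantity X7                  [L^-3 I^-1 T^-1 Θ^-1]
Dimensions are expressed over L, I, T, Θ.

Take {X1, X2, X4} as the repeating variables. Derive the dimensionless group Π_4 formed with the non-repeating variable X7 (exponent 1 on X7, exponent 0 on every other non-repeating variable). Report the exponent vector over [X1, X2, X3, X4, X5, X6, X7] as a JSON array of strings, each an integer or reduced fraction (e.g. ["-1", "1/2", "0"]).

["0", "1", "0", "-1", "0", "0", "1"]

Exponent matrix [L,I,T,Θ] × [X1,X2,X3,X4,X5,X6,X7]:
  L: [-2  2  0 -1 -3 -1 -3]
  I: [-1  0  1 -1 -1 -1 -1]
  T: [-1  1  0  0 -1 -1 -1]
  Θ: [ 0  1 -1  0 -1  1 -1]
Row reduction gives pivot columns X1,X2,X4; rank = 3
Pivot set = {X1,X2,X4}, free = {X3,X5,X6,X7}
RREF:
  r0: [   1    0   -1    0    0    2    0]
  r1: [   0    1   -1    0   -1    1   -1]
  r2: [   0    0    0    1    1   -1    1]
  r3: [   0    0    0    0    0    0    0]
Fix exponent of X7 at 1, X3 at 0, X5 at 0, X6 at 0; solve each RREF row for its pivot's exponent:
  r0: exp(X1) + (0)·1 = 0 ⇒ exp(X1) = 0
  r1: exp(X2) + (-1)·1 = 0 ⇒ exp(X2) = 1
  r2: exp(X4) + (1)·1 = 0 ⇒ exp(X4) = -1
Π_4 = X2 · X4^-1 · X7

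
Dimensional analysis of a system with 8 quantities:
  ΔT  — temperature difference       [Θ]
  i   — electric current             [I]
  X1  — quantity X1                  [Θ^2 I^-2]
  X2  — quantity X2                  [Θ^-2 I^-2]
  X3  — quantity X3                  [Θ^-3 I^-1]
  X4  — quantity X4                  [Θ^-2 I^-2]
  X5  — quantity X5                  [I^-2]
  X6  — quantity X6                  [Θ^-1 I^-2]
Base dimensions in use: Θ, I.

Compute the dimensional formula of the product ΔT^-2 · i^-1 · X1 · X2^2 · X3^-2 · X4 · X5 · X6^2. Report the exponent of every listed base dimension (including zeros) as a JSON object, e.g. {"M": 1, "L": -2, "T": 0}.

Exponent matrix [Θ,I] × [ΔT,i,X1,X2,X3,X4,X5,X6]:
  Θ: [ 1  0  2 -2 -3 -2  0 -1]
  I: [ 0  1 -2 -2 -1 -2 -2 -2]
  [Θ]: (-2)·1+(-1)·0+(1)·2+(2)·-2+(-2)·-3+(1)·-2+(1)·0+(2)·-1 = -2
  [I]: (-2)·0+(-1)·1+(1)·-2+(2)·-2+(-2)·-1+(1)·-2+(1)·-2+(2)·-2 = -13
⇒ Θ^-2 I^-13

{"Θ": -2, "I": -13}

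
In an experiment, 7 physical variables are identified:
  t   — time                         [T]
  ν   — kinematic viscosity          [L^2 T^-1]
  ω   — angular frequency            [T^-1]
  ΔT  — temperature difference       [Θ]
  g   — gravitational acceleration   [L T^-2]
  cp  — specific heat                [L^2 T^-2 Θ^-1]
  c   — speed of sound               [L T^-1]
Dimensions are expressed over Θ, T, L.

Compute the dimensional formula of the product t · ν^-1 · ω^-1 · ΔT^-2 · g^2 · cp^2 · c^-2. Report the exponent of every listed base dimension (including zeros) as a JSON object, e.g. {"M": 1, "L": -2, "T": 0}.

{"Θ": -4, "T": -3, "L": 2}

Write exponents as rows Θ,T,L / cols t,ν,ω,ΔT,g,cp,c:
  Θ: [ 0  0  0  1  0 -1  0]
  T: [ 1 -1 -1  0 -2 -2 -1]
  L: [ 0  2  0  0  1  2  1]
  [Θ]: (1)·0+(-1)·0+(-1)·0+(-2)·1+(2)·0+(2)·-1+(-2)·0 = -4
  [T]: (1)·1+(-1)·-1+(-1)·-1+(-2)·0+(2)·-2+(2)·-2+(-2)·-1 = -3
  [L]: (1)·0+(-1)·2+(-1)·0+(-2)·0+(2)·1+(2)·2+(-2)·1 = 2
⇒ Θ^-4 T^-3 L^2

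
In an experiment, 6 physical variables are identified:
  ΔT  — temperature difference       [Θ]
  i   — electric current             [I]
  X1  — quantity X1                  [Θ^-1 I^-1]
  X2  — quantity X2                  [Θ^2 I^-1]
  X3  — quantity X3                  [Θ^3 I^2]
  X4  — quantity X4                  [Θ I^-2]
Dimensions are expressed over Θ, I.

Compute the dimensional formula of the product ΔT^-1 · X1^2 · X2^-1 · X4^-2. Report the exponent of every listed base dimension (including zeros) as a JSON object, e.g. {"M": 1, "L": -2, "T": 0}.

{"Θ": -7, "I": 3}

Write exponents as rows Θ,I / cols ΔT,i,X1,X2,X3,X4:
  Θ: [ 1  0 -1  2  3  1]
  I: [ 0  1 -1 -1  2 -2]
  [Θ]: (-1)·1+(2)·-1+(-1)·2+(-2)·1 = -7
  [I]: (-1)·0+(2)·-1+(-1)·-1+(-2)·-2 = 3
⇒ Θ^-7 I^3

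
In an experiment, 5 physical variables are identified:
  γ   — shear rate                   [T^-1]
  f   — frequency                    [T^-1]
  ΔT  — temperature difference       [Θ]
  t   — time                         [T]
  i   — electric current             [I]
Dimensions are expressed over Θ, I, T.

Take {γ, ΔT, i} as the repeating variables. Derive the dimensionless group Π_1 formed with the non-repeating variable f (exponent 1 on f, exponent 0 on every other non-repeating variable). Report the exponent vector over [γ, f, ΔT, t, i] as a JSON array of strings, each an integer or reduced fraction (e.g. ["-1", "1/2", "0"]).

["-1", "1", "0", "0", "0"]

Write exponents as rows Θ,I,T / cols γ,f,ΔT,t,i:
  Θ: [ 0  0  1  0  0]
  I: [ 0  0  0  0  1]
  T: [-1 -1  0  1  0]
Row reduction gives pivot columns γ,ΔT,i; rank = 3
Repeat: γ,ΔT,i; free: f,t
RREF:
  r0: [   1    1    0   -1    0]
  r1: [   0    0    1    0    0]
  r2: [   0    0    0    0    1]
Fix exponent of f at 1, t at 0; solve each RREF row for its pivot's exponent:
  r0: exp(γ) + (1)·1 = 0 ⇒ exp(γ) = -1
  r1: exp(ΔT) + (0)·1 = 0 ⇒ exp(ΔT) = 0
  r2: exp(i) + (0)·1 = 0 ⇒ exp(i) = 0
Π_1 = γ^-1 · f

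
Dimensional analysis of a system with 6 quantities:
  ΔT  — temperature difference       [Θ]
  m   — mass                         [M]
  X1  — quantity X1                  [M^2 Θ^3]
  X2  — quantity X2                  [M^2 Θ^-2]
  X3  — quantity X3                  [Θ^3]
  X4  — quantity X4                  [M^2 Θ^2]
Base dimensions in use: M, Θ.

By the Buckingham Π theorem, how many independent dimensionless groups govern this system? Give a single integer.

4

Dimensional matrix (M×Θ by ΔT×m×X1×X2×X3×X4):
  M: [ 0  1  2  2  0  2]
  Θ: [ 1  0  3 -2  3  2]
Echelon form has 2 nonzero rows (pivots: ΔT,m)
Π count = n − r = 6 − 2 = 4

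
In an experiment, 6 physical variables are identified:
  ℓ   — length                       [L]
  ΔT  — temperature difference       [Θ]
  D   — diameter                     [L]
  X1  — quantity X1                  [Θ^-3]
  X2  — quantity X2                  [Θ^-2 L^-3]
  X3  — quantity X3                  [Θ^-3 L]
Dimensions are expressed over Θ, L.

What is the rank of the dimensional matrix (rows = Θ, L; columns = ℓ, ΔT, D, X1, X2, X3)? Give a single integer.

2

Write exponents as rows Θ,L / cols ℓ,ΔT,D,X1,X2,X3:
  Θ: [ 0  1  0 -3 -2 -3]
  L: [ 1  0  1  0 -3  1]
Echelon form has 2 nonzero rows (pivots: ℓ,ΔT)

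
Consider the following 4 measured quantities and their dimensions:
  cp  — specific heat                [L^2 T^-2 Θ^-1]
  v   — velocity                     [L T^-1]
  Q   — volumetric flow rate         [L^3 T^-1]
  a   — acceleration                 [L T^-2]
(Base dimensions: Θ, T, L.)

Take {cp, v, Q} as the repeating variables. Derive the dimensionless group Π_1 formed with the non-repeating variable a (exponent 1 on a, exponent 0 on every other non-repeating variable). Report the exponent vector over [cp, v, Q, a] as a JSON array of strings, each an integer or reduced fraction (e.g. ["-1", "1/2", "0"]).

["0", "-5/2", "1/2", "1"]

Exponent matrix [Θ,T,L] × [cp,v,Q,a]:
  Θ: [-1  0  0  0]
  T: [-2 -1 -1 -2]
  L: [ 2  1  3  1]
Echelon form has 3 nonzero rows (pivots: cp,v,Q)
Repeat: cp,v,Q; free: a
RREF:
  r0: [   1    0    0    0]
  r1: [   0    1    0  5/2]
  r2: [   0    0    1 -1/2]
Fix exponent of a at 1; solve each RREF row for its pivot's exponent:
  r0: exp(cp) + (0)·1 = 0 ⇒ exp(cp) = 0
  r1: exp(v) + (5/2)·1 = 0 ⇒ exp(v) = -5/2
  r2: exp(Q) + (-1/2)·1 = 0 ⇒ exp(Q) = 1/2
Π_1 = v^(-5/2) · Q^(1/2) · a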